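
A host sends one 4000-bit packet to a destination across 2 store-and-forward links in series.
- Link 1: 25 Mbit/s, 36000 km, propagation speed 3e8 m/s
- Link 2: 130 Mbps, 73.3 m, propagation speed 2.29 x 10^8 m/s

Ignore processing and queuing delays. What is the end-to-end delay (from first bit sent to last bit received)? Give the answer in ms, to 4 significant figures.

120.2 ms

Transmission delays (L/R per hop): 0.16, 0.0307692 ms; sum = 0.190769 ms.
Propagation delays (d/s per hop): 120, 0.000320087 ms; sum = 120 ms.
End-to-end = 120.2 ms.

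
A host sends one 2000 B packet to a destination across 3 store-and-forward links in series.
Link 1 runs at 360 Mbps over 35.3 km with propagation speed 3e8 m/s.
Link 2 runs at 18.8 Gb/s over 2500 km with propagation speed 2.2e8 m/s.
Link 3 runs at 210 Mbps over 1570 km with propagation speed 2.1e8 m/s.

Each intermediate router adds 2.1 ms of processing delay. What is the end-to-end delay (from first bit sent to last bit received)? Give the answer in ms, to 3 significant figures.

23.3 ms

L = 2000 × 8 = 16000 bits.
Transmission delays (L/R per hop): 0.0444444, 0.000851064, 0.0761905 ms; sum = 0.121486 ms.
Propagation delays (d/s per hop): 0.117667, 11.3636, 7.47619 ms; sum = 18.9575 ms.
Processing at 2 router(s): 2 × 2.1 ms = 4.2 ms.
End-to-end = 23.3 ms.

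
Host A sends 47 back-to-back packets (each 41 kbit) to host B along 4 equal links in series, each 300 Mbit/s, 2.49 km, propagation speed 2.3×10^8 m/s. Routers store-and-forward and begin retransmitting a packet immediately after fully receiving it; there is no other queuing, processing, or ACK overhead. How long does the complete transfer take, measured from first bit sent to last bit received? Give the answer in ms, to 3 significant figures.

6.88 ms

Per-hop transmission t_tx = L/R = 41000/300000000 = 0.136667 ms.
Per-hop propagation t_prop = 2490/2.3e+08 = 0.0108261 ms.
Pipeline fill: first packet needs 4·t_tx to clear all hops; remaining 46 packets each add one t_tx.
Total = (4+47-1)·t_tx + 4·t_prop = 50·0.136667 + 4·0.0108261 = 6.88 ms.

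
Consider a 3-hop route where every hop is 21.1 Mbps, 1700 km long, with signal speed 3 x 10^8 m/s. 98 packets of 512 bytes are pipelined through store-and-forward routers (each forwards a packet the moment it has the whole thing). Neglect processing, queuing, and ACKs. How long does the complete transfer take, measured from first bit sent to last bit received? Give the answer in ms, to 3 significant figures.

36.4 ms

Per-hop transmission t_tx = L/R = 4096/21100000 = 0.194123 ms.
Per-hop propagation t_prop = 1700000/300000000 = 5.66667 ms.
Pipeline fill: first packet needs 3·t_tx to clear all hops; remaining 97 packets each add one t_tx.
Total = (3+98-1)·t_tx + 3·t_prop = 100·0.194123 + 3·5.66667 = 36.4 ms.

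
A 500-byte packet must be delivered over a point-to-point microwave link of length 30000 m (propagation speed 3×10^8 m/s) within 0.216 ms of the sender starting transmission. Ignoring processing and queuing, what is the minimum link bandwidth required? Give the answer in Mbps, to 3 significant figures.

34.5 Mbps

L = 4000 bits.
Propagation delay = 30000 / 300000000 = 0.1 ms.
Transmission budget = 0.216 − 0.1 = 0.116 ms.
R ≥ L / t_tx = 4000 bits / 0.000116 s = 34.5 Mbps.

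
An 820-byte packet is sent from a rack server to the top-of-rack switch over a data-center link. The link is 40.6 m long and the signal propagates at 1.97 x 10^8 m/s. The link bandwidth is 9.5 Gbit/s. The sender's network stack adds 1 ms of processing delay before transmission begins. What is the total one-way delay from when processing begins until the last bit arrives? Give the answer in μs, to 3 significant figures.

L = 820 × 8 = 6560 bits.
Transmission delay = L/R = 6560 / 9500000000 = 0.690526 μs.
Propagation delay = d/s = 40.6 m / 197000000 m/s = 0.206091 μs.
Plus processing delay 1 ms = 1000 μs.
Total = 1000 μs.

1000 μs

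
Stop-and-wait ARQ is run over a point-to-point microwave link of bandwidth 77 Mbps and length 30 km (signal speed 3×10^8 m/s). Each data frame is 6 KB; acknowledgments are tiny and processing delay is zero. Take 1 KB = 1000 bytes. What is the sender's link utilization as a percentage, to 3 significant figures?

t_tx = L/R = 48000/77000000 = 0.000623377 s.
t_prop = 30000/300000000 = 0.0001 s; RTT = 0.0002 s.
Cycle = t_tx + RTT = 0.000823377 s.
Utilization = t_tx / cycle = 0.000623377/0.000823377 = 75.7 %.

75.7 %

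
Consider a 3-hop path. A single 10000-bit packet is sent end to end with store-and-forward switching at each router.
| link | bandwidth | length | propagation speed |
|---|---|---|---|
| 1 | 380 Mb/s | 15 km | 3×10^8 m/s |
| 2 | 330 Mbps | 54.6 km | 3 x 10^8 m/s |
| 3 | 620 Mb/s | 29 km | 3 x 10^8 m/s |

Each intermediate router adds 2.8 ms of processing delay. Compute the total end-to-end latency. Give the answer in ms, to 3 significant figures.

Transmission delays (L/R per hop): 0.0263158, 0.030303, 0.016129 ms; sum = 0.0727479 ms.
Propagation delays (d/s per hop): 0.05, 0.182, 0.0966667 ms; sum = 0.328667 ms.
Processing at 2 router(s): 2 × 2.8 ms = 5.6 ms.
End-to-end = 6.00 ms.

6.00 ms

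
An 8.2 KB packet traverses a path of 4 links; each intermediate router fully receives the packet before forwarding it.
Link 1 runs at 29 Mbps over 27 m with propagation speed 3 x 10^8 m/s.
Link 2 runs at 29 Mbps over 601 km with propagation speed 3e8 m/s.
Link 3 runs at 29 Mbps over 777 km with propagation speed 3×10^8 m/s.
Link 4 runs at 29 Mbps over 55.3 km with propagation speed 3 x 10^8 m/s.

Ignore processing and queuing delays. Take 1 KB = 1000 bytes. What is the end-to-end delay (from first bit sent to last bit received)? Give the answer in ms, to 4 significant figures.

13.83 ms

L = 65600 bits.
Transmission delay per hop = L/R = 65600/29000000 = 2.26207 ms; 4 hops → 9.04828 ms.
Propagation delays (d/s per hop): 9e-05, 2.00333, 2.59, 0.184333 ms; sum = 4.77776 ms.
End-to-end = 13.83 ms.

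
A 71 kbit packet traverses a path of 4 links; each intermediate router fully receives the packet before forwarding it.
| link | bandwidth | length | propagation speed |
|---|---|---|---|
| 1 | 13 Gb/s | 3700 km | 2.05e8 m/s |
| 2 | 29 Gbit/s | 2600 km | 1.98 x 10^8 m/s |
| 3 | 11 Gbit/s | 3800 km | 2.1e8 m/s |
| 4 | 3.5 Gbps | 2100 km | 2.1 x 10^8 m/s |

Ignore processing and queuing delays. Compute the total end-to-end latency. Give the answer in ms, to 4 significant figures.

59.31 ms

L = 71000 bits.
Transmission delays (L/R per hop): 0.00546154, 0.00244828, 0.00645455, 0.0202857 ms; sum = 0.0346501 ms.
Propagation delays (d/s per hop): 18.0488, 13.1313, 18.0952, 10 ms; sum = 59.2753 ms.
End-to-end = 59.31 ms.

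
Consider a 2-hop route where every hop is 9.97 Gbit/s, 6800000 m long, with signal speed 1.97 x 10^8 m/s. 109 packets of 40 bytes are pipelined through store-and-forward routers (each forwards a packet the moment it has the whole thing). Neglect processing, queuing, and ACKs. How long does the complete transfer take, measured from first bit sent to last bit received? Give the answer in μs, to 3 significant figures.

Per-hop transmission t_tx = L/R = 320/9970000000 = 0.0320963 μs.
Per-hop propagation t_prop = 6800000/197000000 = 34517.8 μs.
Pipeline fill: first packet needs 2·t_tx to clear all hops; remaining 108 packets each add one t_tx.
Total = (2+109-1)·t_tx + 2·t_prop = 110·0.0320963 + 2·34517.8 = 69000 μs.

69000 μs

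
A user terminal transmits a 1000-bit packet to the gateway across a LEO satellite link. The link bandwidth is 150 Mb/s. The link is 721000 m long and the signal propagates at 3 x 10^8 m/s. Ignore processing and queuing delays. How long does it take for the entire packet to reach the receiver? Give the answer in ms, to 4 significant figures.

2.410 ms

Transmission delay = L/R = 1000 / 150000000 = 0.00666667 ms.
Propagation delay = d/s = 721000 m / 300000000 m/s = 2.40333 ms.
Total = 2.410 ms.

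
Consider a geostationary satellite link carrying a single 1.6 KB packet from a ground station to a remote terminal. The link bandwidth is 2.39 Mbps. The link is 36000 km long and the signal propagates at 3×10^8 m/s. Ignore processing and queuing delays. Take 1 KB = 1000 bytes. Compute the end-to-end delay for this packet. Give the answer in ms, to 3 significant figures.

125 ms

L = 12800 bits.
Transmission delay = L/R = 12800 / 2390000 = 5.35565 ms.
Propagation delay = d/s = 36000000 m / 300000000 m/s = 120 ms.
Total = 125 ms.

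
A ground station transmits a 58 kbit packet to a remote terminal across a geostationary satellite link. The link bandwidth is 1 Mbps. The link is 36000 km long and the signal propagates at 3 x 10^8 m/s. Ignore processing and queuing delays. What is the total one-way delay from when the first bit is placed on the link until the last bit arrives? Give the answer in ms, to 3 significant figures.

L = 58000 bits.
Transmission delay = L/R = 58000 / 1000000 = 58 ms.
Propagation delay = d/s = 36000000 m / 300000000 m/s = 120 ms.
Total = 178 ms.

178 ms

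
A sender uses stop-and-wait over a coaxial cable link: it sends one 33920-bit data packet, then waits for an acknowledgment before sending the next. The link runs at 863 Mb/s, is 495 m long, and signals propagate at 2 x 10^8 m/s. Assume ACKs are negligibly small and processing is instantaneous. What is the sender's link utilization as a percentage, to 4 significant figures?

88.81 %

t_tx = L/R = 33920/863000000 = 3.93048e-05 s.
t_prop = 495/200000000 = 2.475e-06 s; RTT = 4.95e-06 s.
Cycle = t_tx + RTT = 4.42548e-05 s.
Utilization = t_tx / cycle = 3.93048e-05/4.42548e-05 = 88.81 %.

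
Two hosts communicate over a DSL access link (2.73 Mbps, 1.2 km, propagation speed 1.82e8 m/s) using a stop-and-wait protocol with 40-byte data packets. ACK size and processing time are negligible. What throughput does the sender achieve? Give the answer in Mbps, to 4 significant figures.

2.454 Mbps

t_tx = L/R = 320/2730000 = 0.000117216 s.
t_prop = 1200/182000000 = 6.59341e-06 s; RTT = 1.31868e-05 s.
Cycle = t_tx + RTT = 0.000130403 s.
Throughput = L / cycle = 320 / 0.000130403 = 2.454 Mbps.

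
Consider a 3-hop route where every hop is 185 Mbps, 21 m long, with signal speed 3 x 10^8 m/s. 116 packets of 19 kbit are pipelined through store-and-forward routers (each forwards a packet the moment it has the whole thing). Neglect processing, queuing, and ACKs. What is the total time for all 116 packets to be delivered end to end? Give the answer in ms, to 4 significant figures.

Per-hop transmission t_tx = L/R = 19000/185000000 = 0.102703 ms.
Per-hop propagation t_prop = 21/300000000 = 7e-05 ms.
Pipeline fill: first packet needs 3·t_tx to clear all hops; remaining 115 packets each add one t_tx.
Total = (3+116-1)·t_tx + 3·t_prop = 118·0.102703 + 3·7e-05 = 12.12 ms.

12.12 ms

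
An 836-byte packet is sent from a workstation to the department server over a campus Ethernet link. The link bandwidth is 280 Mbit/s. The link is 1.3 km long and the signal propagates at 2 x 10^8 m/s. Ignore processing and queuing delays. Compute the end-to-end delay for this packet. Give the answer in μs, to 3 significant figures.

L = 836 × 8 = 6688 bits.
Transmission delay = L/R = 6688 / 280000000 = 23.8857 μs.
Propagation delay = d/s = 1300 m / 200000000 m/s = 6.5 μs.
Total = 30.4 μs.

30.4 μs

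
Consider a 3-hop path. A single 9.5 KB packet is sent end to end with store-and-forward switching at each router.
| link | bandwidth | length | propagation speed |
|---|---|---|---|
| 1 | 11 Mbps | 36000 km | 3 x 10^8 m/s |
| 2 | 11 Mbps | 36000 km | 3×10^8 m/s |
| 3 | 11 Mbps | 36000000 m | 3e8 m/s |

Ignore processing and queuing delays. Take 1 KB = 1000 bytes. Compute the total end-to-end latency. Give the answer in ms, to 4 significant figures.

L = 76000 bits.
Transmission delay per hop = L/R = 76000/11000000 = 6.90909 ms; 3 hops → 20.7273 ms.
Propagation delays (d/s per hop): 120, 120, 120 ms; sum = 360 ms.
End-to-end = 380.7 ms.

380.7 ms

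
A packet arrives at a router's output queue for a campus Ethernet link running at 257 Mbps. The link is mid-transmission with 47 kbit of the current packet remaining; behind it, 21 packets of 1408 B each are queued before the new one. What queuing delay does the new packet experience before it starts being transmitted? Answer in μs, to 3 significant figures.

Each queued packet: L/R = 11264/257000000 = 43.8288 μs.
21 queued → 920.405 μs.
Plus remaining 47000 bits of current packet: 182.879 μs.
Queuing delay = 1100 μs.

1100 μs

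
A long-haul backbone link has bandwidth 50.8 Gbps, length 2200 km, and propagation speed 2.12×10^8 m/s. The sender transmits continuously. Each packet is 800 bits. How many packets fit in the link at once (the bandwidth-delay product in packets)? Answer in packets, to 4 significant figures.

Propagation delay = 2200000 / 212000000 = 0.0103774 s.
BDP = R × t_prop = 50800000000 × 0.0103774 = 527170000 bits.
In packets of 800 bits: 659000 packets.

659000 packets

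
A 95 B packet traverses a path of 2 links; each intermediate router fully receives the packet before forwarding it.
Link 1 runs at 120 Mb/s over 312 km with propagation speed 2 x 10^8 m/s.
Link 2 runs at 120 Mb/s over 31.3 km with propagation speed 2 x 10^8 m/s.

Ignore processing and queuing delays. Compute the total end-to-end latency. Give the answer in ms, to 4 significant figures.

L = 95 × 8 = 760 bits.
Transmission delay per hop = L/R = 760/120000000 = 0.00633333 ms; 2 hops → 0.0126667 ms.
Propagation delays (d/s per hop): 1.56, 0.1565 ms; sum = 1.7165 ms.
End-to-end = 1.729 ms.

1.729 ms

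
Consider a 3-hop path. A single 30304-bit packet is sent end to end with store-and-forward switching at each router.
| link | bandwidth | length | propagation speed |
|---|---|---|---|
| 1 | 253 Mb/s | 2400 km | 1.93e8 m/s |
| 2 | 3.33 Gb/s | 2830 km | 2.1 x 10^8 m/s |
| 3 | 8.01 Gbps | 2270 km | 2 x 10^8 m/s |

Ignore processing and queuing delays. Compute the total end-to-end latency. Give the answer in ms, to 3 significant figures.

37.4 ms

Transmission delays (L/R per hop): 0.119779, 0.0091003, 0.00378327 ms; sum = 0.132662 ms.
Propagation delays (d/s per hop): 12.4352, 13.4762, 11.35 ms; sum = 37.2614 ms.
End-to-end = 37.4 ms.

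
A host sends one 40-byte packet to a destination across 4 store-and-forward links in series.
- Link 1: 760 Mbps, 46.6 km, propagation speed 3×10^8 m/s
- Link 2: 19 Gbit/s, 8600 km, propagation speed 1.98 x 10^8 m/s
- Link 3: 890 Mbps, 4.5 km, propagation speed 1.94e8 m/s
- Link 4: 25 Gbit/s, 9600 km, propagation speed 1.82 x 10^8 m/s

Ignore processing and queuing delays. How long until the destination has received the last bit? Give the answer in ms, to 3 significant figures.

96.4 ms

L = 40 × 8 = 320 bits.
Transmission delays (L/R per hop): 0.000421053, 1.68421e-05, 0.000359551, 1.28e-05 ms; sum = 0.000810245 ms.
Propagation delays (d/s per hop): 0.155333, 43.4343, 0.0231959, 52.7473 ms; sum = 96.3601 ms.
End-to-end = 96.4 ms.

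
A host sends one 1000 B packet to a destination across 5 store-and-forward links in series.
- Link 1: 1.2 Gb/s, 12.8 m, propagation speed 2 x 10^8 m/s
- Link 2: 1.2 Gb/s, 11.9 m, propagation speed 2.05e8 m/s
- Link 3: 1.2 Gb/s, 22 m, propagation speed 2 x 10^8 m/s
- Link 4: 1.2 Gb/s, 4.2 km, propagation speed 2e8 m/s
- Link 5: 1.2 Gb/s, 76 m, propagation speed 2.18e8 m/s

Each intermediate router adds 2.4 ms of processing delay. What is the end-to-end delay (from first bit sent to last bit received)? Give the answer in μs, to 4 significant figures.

L = 1000 × 8 = 8000 bits.
Transmission delay per hop = L/R = 8000/1200000000 = 6.66667 μs; 5 hops → 33.3333 μs.
Propagation delays (d/s per hop): 0.064, 0.0580488, 0.11, 21, 0.348624 μs; sum = 21.5807 μs.
Processing at 4 router(s): 4 × 2.4 ms = 9600 μs.
End-to-end = 9655 μs.

9655 μs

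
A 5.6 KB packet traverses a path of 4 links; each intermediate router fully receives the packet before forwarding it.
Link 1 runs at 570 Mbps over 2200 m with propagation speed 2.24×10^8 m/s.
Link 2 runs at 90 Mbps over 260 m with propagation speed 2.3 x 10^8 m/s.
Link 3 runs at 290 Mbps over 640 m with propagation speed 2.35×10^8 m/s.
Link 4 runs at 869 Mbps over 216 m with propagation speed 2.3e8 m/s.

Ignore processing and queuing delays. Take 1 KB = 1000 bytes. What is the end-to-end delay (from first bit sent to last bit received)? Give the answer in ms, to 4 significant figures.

L = 44800 bits.
Transmission delays (L/R per hop): 0.0785965, 0.497778, 0.154483, 0.0515535 ms; sum = 0.782411 ms.
Propagation delays (d/s per hop): 0.00982143, 0.00113043, 0.0027234, 0.00093913 ms; sum = 0.0146144 ms.
End-to-end = 0.7970 ms.

0.7970 ms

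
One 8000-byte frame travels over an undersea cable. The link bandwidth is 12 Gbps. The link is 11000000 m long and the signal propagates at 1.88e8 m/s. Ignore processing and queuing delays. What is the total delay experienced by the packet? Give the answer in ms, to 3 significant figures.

58.5 ms

L = 8000 × 8 = 64000 bits.
Transmission delay = L/R = 64000 / 12000000000 = 0.00533333 ms.
Propagation delay = d/s = 11000000 m / 188000000 m/s = 58.5106 ms.
Total = 58.5 ms.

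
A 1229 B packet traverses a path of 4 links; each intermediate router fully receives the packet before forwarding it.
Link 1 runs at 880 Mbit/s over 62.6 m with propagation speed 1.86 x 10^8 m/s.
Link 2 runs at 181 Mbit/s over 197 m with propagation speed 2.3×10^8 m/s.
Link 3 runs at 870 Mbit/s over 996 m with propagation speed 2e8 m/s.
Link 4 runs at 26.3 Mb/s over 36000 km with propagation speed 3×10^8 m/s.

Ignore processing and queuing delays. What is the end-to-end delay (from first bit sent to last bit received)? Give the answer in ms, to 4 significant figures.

L = 1229 × 8 = 9832 bits.
Transmission delays (L/R per hop): 0.0111727, 0.0543204, 0.0113011, 0.37384 ms; sum = 0.450635 ms.
Propagation delays (d/s per hop): 0.000336559, 0.000856522, 0.00498, 120 ms; sum = 120.006 ms.
End-to-end = 120.5 ms.

120.5 ms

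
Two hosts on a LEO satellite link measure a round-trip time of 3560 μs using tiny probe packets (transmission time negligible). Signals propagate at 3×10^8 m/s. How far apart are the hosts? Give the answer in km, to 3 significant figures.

534 km

One-way propagation = RTT/2 = 1780 μs.
d = s × t = 300000000 × 0.00178 = 534 km.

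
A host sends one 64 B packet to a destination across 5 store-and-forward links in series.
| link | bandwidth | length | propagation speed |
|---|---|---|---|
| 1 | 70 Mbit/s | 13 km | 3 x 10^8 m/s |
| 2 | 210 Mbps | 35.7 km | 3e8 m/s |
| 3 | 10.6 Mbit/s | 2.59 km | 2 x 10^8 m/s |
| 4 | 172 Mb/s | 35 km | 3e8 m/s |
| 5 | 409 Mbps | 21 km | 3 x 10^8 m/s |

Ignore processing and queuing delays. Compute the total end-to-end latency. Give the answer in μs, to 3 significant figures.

L = 64 × 8 = 512 bits.
Transmission delays (L/R per hop): 7.31429, 2.4381, 48.3019, 2.97674, 1.25183 μs; sum = 62.2828 μs.
Propagation delays (d/s per hop): 43.3333, 119, 12.95, 116.667, 70 μs; sum = 361.95 μs.
End-to-end = 424 μs.

424 μs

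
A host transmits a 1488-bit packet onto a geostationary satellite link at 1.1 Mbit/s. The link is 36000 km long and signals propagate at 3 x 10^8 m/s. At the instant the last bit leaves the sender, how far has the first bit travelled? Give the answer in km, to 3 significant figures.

406 km

t_tx = L/R = 1488/1100000 = 0.00135273 s.
Distance = s × t_tx = 300000000 × 0.00135273 = 406 km.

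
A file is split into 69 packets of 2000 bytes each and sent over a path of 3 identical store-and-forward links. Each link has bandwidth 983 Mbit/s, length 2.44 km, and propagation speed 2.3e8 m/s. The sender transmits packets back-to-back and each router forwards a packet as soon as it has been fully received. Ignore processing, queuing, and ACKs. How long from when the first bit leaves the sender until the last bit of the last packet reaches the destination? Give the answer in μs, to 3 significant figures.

Per-hop transmission t_tx = L/R = 16000/983000000 = 16.2767 μs.
Per-hop propagation t_prop = 2440/2.3e+08 = 10.6087 μs.
Pipeline fill: first packet needs 3·t_tx to clear all hops; remaining 68 packets each add one t_tx.
Total = (3+69-1)·t_tx + 3·t_prop = 71·16.2767 + 3·10.6087 = 1190 μs.

1190 μs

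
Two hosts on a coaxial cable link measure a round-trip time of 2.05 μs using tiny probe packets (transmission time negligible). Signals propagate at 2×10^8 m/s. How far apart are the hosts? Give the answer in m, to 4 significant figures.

One-way propagation = RTT/2 = 1.025 μs.
d = s × t = 200000000 × 1.025e-06 = 205.0 m.

205.0 m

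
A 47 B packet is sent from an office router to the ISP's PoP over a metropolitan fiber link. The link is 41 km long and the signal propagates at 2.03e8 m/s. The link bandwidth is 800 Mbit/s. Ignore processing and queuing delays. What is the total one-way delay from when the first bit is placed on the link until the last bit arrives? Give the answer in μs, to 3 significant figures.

202 μs

L = 47 × 8 = 376 bits.
Transmission delay = L/R = 376 / 800000000 = 0.47 μs.
Propagation delay = d/s = 41000 m / 2.03e+08 m/s = 201.97 μs.
Total = 202 μs.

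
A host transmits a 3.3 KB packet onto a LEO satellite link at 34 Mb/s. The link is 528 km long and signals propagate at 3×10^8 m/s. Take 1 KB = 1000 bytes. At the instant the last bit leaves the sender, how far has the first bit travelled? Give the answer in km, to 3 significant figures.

233 km

t_tx = L/R = 26400/34000000 = 0.000776471 s.
Distance = s × t_tx = 300000000 × 0.000776471 = 233 km.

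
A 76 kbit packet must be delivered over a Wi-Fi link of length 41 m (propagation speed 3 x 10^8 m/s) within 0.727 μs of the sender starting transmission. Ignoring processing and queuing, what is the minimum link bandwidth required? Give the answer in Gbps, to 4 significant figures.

Propagation delay = 41 / 300000000 = 0.136667 μs.
Transmission budget = 0.727 − 0.136667 = 0.590333 μs.
R ≥ L / t_tx = 76000 bits / 5.90333e-07 s = 128.7 Gbps.

128.7 Gbps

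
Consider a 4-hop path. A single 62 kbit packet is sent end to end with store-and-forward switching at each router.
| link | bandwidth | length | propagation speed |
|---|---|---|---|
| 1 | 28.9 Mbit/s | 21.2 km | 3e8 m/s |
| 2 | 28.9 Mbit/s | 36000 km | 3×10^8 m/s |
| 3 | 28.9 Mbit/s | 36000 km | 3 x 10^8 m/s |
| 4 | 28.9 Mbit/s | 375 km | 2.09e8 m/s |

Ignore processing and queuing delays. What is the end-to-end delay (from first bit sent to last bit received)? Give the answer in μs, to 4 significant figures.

250400 μs

L = 62000 bits.
Transmission delay per hop = L/R = 62000/28900000 = 2145.33 μs; 4 hops → 8581.31 μs.
Propagation delays (d/s per hop): 70.6667, 120000, 120000, 1794.26 μs; sum = 241865 μs.
End-to-end = 250400 μs.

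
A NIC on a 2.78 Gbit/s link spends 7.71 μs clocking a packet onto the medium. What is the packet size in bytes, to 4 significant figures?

2679 bytes

L = R × t_tx = 2780000000 b/s × 7.71e-06 s = 21433.8 bits.
In bytes: 21433.8 / 8 = 2679 bytes.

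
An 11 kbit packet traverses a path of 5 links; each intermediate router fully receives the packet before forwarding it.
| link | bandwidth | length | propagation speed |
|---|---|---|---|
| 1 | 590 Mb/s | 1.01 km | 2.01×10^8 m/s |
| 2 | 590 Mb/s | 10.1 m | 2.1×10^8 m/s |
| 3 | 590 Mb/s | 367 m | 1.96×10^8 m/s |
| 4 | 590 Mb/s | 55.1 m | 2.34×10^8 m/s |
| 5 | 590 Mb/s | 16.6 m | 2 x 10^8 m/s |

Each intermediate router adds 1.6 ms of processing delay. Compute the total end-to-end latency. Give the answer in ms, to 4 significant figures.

6.500 ms

L = 11000 bits.
Transmission delay per hop = L/R = 11000/590000000 = 0.0186441 ms; 5 hops → 0.0932203 ms.
Propagation delays (d/s per hop): 0.00502488, 4.80952e-05, 0.00187245, 0.00023547, 8.3e-05 ms; sum = 0.00726389 ms.
Processing at 4 router(s): 4 × 1.6 ms = 6.4 ms.
End-to-end = 6.500 ms.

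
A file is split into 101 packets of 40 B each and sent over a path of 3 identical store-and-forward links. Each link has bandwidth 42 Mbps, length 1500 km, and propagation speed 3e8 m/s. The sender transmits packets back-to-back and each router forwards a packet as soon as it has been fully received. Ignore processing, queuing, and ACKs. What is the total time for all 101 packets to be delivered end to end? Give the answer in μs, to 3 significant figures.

Per-hop transmission t_tx = L/R = 320/42000000 = 7.61905 μs.
Per-hop propagation t_prop = 1500000/300000000 = 5000 μs.
Pipeline fill: first packet needs 3·t_tx to clear all hops; remaining 100 packets each add one t_tx.
Total = (3+101-1)·t_tx + 3·t_prop = 103·7.61905 + 3·5000 = 15800 μs.

15800 μs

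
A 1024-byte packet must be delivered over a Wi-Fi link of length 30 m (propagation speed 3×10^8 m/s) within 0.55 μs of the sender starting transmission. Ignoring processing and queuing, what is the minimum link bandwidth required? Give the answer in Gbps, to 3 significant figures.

18.2 Gbps

L = 8192 bits.
Propagation delay = 30 / 300000000 = 0.1 μs.
Transmission budget = 0.55 − 0.1 = 0.45 μs.
R ≥ L / t_tx = 8192 bits / 4.5e-07 s = 18.2 Gbps.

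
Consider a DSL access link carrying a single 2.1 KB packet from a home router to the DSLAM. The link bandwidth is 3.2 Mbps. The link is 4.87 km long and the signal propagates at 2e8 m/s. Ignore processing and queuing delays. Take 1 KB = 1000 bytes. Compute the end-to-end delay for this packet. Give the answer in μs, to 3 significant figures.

5270 μs

L = 16800 bits.
Transmission delay = L/R = 16800 / 3200000 = 5250 μs.
Propagation delay = d/s = 4870 m / 200000000 m/s = 24.35 μs.
Total = 5270 μs.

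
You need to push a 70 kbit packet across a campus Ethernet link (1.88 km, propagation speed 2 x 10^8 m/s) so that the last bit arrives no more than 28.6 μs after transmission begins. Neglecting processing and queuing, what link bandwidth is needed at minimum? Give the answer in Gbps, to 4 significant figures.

Propagation delay = 1880 / 200000000 = 9.4 μs.
Transmission budget = 28.6 − 9.4 = 19.2 μs.
R ≥ L / t_tx = 70000 bits / 1.92e-05 s = 3.646 Gbps.

3.646 Gbps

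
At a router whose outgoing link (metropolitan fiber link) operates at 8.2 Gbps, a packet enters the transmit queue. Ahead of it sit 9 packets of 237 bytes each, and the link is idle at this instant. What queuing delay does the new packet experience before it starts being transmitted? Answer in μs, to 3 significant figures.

Each queued packet: L/R = 1896/8.2e+09 = 0.23122 μs.
9 queued → 2.08098 μs.
Queuing delay = 2.08 μs.

2.08 μs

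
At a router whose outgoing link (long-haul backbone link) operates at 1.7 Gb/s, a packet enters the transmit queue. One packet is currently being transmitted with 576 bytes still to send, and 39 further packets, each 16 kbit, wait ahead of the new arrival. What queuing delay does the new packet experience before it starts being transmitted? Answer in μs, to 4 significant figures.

369.8 μs

Each queued packet: L/R = 16000/1700000000 = 9.41176 μs.
39 queued → 367.059 μs.
Plus remaining 4608 bits of current packet: 2.71059 μs.
Queuing delay = 369.8 μs.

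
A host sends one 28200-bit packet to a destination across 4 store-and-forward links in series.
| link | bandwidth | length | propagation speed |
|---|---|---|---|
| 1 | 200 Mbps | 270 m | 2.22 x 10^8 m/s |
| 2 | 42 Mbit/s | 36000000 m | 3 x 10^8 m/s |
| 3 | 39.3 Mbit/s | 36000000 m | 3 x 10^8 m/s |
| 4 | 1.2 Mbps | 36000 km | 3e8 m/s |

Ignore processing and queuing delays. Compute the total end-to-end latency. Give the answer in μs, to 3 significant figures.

385000 μs

Transmission delays (L/R per hop): 141, 671.429, 717.557, 23500 μs; sum = 25030 μs.
Propagation delays (d/s per hop): 1.21622, 120000, 120000, 120000 μs; sum = 360001 μs.
End-to-end = 385000 μs.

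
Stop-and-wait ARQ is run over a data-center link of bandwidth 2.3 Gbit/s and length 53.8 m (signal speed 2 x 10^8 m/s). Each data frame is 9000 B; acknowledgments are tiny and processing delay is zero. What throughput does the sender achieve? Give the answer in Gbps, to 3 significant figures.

t_tx = L/R = 72000/2300000000 = 3.13043e-05 s.
t_prop = 53.8/200000000 = 2.69e-07 s; RTT = 5.38e-07 s.
Cycle = t_tx + RTT = 3.18423e-05 s.
Throughput = L / cycle = 72000 / 3.18423e-05 = 2.26 Gbps.

2.26 Gbps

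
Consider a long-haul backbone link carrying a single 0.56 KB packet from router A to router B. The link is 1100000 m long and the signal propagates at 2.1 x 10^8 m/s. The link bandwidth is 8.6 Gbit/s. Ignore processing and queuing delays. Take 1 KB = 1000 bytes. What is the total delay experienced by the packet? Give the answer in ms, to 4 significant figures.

L = 4480 bits.
Transmission delay = L/R = 4480 / 8600000000 = 0.00052093 ms.
Propagation delay = d/s = 1100000 m / 210000000 m/s = 5.2381 ms.
Total = 5.239 ms.

5.239 ms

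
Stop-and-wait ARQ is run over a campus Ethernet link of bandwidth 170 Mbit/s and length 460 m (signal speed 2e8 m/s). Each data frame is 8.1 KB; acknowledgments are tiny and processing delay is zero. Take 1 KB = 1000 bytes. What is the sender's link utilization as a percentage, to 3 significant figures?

98.8 %

t_tx = L/R = 64800/170000000 = 0.000381176 s.
t_prop = 460/200000000 = 2.3e-06 s; RTT = 4.6e-06 s.
Cycle = t_tx + RTT = 0.000385776 s.
Utilization = t_tx / cycle = 0.000381176/0.000385776 = 98.8 %.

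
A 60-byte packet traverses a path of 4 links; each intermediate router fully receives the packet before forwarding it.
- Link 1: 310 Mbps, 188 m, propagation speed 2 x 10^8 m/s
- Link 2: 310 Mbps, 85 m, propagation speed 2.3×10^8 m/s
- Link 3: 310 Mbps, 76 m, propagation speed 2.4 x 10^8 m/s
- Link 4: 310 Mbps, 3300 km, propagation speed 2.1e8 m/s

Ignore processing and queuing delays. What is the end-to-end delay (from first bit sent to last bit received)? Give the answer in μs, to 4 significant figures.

15720 μs

L = 60 × 8 = 480 bits.
Transmission delay per hop = L/R = 480/310000000 = 1.54839 μs; 4 hops → 6.19355 μs.
Propagation delays (d/s per hop): 0.94, 0.369565, 0.316667, 15714.3 μs; sum = 15715.9 μs.
End-to-end = 15720 μs.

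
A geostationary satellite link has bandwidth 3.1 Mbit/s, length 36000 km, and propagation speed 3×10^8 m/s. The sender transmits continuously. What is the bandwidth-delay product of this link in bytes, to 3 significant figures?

46500 bytes

Propagation delay = 36000000 / 300000000 = 0.12 s.
BDP = R × t_prop = 3100000 × 0.12 = 372000 bits.
In bytes: 372000/8 = 46500 bytes.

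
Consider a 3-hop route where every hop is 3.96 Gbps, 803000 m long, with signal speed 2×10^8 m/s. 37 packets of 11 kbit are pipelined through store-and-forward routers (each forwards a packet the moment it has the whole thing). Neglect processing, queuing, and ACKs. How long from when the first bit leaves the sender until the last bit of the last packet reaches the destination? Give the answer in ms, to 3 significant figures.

Per-hop transmission t_tx = L/R = 11000/3960000000 = 0.00277778 ms.
Per-hop propagation t_prop = 803000/200000000 = 4.015 ms.
Pipeline fill: first packet needs 3·t_tx to clear all hops; remaining 36 packets each add one t_tx.
Total = (3+37-1)·t_tx + 3·t_prop = 39·0.00277778 + 3·4.015 = 12.2 ms.

12.2 ms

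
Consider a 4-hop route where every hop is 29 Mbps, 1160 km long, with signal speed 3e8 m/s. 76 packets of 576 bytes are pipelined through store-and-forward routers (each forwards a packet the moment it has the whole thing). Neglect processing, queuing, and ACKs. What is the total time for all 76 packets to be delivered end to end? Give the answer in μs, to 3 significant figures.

28000 μs

Per-hop transmission t_tx = L/R = 4608/29000000 = 158.897 μs.
Per-hop propagation t_prop = 1160000/300000000 = 3866.67 μs.
Pipeline fill: first packet needs 4·t_tx to clear all hops; remaining 75 packets each add one t_tx.
Total = (4+76-1)·t_tx + 4·t_prop = 79·158.897 + 4·3866.67 = 28000 μs.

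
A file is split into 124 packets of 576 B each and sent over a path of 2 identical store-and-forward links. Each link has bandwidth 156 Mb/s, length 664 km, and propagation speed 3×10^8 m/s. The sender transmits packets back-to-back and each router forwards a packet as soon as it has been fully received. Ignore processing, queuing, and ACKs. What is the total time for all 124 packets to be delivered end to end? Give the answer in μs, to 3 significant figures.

8120 μs

Per-hop transmission t_tx = L/R = 4608/156000000 = 29.5385 μs.
Per-hop propagation t_prop = 664000/300000000 = 2213.33 μs.
Pipeline fill: first packet needs 2·t_tx to clear all hops; remaining 123 packets each add one t_tx.
Total = (2+124-1)·t_tx + 2·t_prop = 125·29.5385 + 2·2213.33 = 8120 μs.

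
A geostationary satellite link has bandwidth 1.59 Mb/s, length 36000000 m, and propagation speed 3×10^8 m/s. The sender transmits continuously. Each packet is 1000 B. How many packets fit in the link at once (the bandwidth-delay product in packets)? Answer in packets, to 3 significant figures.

Propagation delay = 36000000 / 300000000 = 0.12 s.
BDP = R × t_prop = 1590000 × 0.12 = 190800 bits.
In packets of 8000 bits: 23.9 packets.

23.9 packets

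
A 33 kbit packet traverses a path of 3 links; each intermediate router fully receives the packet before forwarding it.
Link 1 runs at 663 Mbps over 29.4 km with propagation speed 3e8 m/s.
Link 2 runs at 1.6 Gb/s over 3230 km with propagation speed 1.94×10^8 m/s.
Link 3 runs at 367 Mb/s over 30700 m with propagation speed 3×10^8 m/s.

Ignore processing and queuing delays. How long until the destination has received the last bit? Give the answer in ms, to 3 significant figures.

17.0 ms

L = 33000 bits.
Transmission delays (L/R per hop): 0.0497738, 0.020625, 0.0899183 ms; sum = 0.160317 ms.
Propagation delays (d/s per hop): 0.098, 16.6495, 0.102333 ms; sum = 16.8498 ms.
End-to-end = 17.0 ms.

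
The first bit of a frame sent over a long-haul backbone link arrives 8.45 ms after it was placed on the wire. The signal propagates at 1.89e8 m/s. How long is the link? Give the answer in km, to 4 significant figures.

d = s × t_prop = 189000000 × 0.00845 = 1597 km.

1597 km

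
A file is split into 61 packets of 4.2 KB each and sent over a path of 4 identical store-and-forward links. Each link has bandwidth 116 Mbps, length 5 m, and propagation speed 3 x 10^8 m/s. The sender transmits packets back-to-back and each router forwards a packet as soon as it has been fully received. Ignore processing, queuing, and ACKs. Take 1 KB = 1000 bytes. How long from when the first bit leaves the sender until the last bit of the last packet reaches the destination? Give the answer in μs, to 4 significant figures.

18540 μs

Per-hop transmission t_tx = L/R = 33600/116000000 = 289.655 μs.
Per-hop propagation t_prop = 5/300000000 = 0.0166667 μs.
Pipeline fill: first packet needs 4·t_tx to clear all hops; remaining 60 packets each add one t_tx.
Total = (4+61-1)·t_tx + 4·t_prop = 64·289.655 + 4·0.0166667 = 18540 μs.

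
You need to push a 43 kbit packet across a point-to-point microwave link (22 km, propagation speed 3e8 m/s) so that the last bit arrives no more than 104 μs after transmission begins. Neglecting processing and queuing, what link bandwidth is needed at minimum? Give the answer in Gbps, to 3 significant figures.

1.40 Gbps

Propagation delay = 22000 / 300000000 = 73.3333 μs.
Transmission budget = 104 − 73.3333 = 30.6667 μs.
R ≥ L / t_tx = 43000 bits / 3.06667e-05 s = 1.40 Gbps.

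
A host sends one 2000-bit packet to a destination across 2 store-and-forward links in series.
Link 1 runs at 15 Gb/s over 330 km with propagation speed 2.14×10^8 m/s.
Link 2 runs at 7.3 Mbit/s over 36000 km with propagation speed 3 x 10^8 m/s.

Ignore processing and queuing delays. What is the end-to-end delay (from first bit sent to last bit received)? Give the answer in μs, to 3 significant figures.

Transmission delays (L/R per hop): 0.133333, 273.973 μs; sum = 274.106 μs.
Propagation delays (d/s per hop): 1542.06, 120000 μs; sum = 121542 μs.
End-to-end = 122000 μs.

122000 μs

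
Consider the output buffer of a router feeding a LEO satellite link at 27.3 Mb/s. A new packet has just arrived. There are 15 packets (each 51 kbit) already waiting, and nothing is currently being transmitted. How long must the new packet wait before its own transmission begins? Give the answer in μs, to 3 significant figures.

28000 μs

Each queued packet: L/R = 51000/27300000 = 1868.13 μs.
15 queued → 28022 μs.
Queuing delay = 28000 μs.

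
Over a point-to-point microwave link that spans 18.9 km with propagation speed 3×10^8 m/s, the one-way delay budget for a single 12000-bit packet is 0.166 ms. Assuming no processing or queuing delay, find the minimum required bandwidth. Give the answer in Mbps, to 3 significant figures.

Propagation delay = 18900 / 300000000 = 0.063 ms.
Transmission budget = 0.166 − 0.063 = 0.103 ms.
R ≥ L / t_tx = 12000 bits / 0.000103 s = 117 Mbps.

117 Mbps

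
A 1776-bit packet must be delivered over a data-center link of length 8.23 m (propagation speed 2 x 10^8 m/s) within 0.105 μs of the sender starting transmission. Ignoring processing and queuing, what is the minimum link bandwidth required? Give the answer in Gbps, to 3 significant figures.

Propagation delay = 8.23 / 200000000 = 0.04115 μs.
Transmission budget = 0.105 − 0.04115 = 0.06385 μs.
R ≥ L / t_tx = 1776 bits / 6.385e-08 s = 27.8 Gbps.

27.8 Gbps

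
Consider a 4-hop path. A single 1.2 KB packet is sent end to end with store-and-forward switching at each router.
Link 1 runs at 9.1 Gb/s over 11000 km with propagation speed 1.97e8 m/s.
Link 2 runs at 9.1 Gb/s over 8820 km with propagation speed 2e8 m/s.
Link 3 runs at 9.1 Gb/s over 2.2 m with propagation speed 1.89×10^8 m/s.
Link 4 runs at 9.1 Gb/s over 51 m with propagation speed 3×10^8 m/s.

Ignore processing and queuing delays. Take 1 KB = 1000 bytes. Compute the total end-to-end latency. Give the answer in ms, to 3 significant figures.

99.9 ms

L = 9600 bits.
Transmission delay per hop = L/R = 9600/9100000000 = 0.00105495 ms; 4 hops → 0.00421978 ms.
Propagation delays (d/s per hop): 55.8376, 44.1, 1.16402e-05, 0.00017 ms; sum = 99.9377 ms.
End-to-end = 99.9 ms.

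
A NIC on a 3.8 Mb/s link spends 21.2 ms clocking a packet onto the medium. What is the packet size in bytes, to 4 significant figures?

10070 bytes

L = R × t_tx = 3800000 b/s × 0.0212 s = 80560 bits.
In bytes: 80560 / 8 = 10070 bytes.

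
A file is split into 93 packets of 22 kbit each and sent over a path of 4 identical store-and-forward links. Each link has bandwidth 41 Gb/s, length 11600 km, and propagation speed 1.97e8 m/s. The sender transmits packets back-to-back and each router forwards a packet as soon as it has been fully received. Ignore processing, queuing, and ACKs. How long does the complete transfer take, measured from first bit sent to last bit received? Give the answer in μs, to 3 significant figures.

236000 μs

Per-hop transmission t_tx = L/R = 22000/41000000000 = 0.536585 μs.
Per-hop propagation t_prop = 11600000/197000000 = 58883.2 μs.
Pipeline fill: first packet needs 4·t_tx to clear all hops; remaining 92 packets each add one t_tx.
Total = (4+93-1)·t_tx + 4·t_prop = 96·0.536585 + 4·58883.2 = 236000 μs.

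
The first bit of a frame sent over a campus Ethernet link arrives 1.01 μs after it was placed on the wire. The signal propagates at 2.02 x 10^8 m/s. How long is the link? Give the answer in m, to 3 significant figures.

d = s × t_prop = 202000000 × 1.01e-06 = 204 m.

204 m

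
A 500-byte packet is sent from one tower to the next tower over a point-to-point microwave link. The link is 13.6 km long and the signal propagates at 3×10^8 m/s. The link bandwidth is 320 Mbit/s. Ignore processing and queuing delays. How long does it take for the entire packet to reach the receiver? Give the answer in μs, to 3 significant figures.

57.8 μs

L = 500 × 8 = 4000 bits.
Transmission delay = L/R = 4000 / 320000000 = 12.5 μs.
Propagation delay = d/s = 13600 m / 300000000 m/s = 45.3333 μs.
Total = 57.8 μs.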